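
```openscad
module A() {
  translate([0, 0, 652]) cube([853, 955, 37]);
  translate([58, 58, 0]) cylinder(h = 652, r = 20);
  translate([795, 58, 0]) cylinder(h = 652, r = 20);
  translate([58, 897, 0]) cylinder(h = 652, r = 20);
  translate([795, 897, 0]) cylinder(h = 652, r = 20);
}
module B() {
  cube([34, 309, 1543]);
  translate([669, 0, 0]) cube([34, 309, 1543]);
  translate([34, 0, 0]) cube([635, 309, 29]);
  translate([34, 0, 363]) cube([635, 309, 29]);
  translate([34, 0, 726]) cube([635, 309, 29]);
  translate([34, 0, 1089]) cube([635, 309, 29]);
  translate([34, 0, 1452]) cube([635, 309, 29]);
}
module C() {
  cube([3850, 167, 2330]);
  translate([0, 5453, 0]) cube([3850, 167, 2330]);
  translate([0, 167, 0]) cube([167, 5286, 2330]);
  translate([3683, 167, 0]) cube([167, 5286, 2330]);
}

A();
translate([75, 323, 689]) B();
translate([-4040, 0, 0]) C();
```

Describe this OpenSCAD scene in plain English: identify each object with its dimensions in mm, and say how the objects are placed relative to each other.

A is a table: top 853 mm (x) × 955 mm (y), 37 mm thick, upper face at z = 689 mm, on four round legs of 40 mm diameter, each leg's bounding box inset 38 mm from the nearest pair of top edges, running from z = 0 to the bottom of the top.

B is an open bookshelf. Two side panels, each 34 mm thick, 309 mm deep and 1543 mm tall, stand 703 mm apart (outside-to-outside). Between them sit 5 shelves, each 29 mm thick and 309 mm deep, spanning the full gap between the sides. The bottom shelf rests on the floor (its underside at z = 0) and the clear gap between one shelf's top and the next shelf's underside is 334 mm.

C is a box-shaped house frame (walls only): outside footprint 3850×5620 mm, wall height 2330 mm, wall thickness 167 mm. The two y-facing walls run the full x-width; the two x-facing walls fit between the inner faces of the y-facing walls.

The bookshelf is on top of the table, centred. The house frame is on the floor beside the table on its −x side.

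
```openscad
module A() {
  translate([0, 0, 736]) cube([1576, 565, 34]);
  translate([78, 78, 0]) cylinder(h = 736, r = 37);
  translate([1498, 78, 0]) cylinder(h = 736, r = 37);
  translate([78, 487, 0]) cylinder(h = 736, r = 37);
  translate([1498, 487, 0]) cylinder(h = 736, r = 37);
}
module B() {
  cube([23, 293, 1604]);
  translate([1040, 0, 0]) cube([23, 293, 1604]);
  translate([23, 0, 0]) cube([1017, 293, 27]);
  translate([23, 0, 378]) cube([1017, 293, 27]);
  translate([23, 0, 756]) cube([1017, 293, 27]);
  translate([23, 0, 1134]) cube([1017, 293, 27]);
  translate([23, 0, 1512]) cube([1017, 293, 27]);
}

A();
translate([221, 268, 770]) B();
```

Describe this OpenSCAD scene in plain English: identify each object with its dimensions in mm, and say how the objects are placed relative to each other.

A is a table with a 1576×565 mm rectangular top, 34 mm thick, top surface at z = 770 mm, supported by four round legs of 74 mm diameter, each leg's bounding box inset 41 mm from the nearest pair of top edges, running from the floor.

B is a bookshelf 1063 mm wide overall, 293 mm deep and 1604 mm tall. The two sides are 23 mm thick vertical panels. 5 horizontal shelves of 27 mm thickness span between the inner faces of the sides; the lowest shelf sits on the floor and shelves are stacked with a clear vertical gap of 351 mm between each pair.

The bookshelf is on top of the table.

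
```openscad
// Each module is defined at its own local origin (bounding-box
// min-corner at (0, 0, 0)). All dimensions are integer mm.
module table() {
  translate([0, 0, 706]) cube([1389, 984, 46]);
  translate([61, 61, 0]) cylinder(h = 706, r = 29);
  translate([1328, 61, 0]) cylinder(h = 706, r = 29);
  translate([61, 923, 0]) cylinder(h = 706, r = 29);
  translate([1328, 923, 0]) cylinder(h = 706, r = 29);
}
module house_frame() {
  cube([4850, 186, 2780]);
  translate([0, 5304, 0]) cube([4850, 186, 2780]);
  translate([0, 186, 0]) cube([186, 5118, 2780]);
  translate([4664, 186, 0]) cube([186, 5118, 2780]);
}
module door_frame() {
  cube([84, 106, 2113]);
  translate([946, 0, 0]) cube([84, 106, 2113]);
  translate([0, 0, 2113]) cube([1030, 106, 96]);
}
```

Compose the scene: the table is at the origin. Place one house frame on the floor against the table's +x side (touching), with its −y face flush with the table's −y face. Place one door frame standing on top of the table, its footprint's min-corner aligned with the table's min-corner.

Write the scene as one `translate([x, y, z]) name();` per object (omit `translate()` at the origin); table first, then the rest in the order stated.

table();
translate([1389, 0, 0]) house_frame();
translate([0, 0, 752]) door_frame();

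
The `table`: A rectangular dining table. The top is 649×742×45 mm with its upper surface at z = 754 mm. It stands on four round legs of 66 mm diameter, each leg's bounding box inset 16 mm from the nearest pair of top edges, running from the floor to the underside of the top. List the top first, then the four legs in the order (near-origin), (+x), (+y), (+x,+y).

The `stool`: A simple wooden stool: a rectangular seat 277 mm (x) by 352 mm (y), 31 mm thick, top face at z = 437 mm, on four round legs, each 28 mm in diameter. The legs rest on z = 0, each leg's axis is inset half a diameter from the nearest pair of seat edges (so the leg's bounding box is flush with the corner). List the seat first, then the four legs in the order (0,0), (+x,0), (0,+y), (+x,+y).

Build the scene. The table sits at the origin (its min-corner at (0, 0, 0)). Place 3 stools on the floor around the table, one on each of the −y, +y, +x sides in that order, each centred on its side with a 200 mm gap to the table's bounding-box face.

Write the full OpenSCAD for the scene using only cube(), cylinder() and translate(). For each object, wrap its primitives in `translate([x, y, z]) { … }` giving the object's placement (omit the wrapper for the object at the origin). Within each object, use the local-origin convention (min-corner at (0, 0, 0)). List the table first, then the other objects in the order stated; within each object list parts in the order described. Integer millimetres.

translate([0, 0, 709]) cube([649, 742, 45]);
translate([49, 49, 0]) cylinder(h = 709, r = 33);
translate([600, 49, 0]) cylinder(h = 709, r = 33);
translate([49, 693, 0]) cylinder(h = 709, r = 33);
translate([600, 693, 0]) cylinder(h = 709, r = 33);
translate([186, -552, 0]) {
  translate([0, 0, 406]) cube([277, 352, 31]);
  translate([14, 14, 0]) cylinder(h = 406, r = 14);
  translate([263, 14, 0]) cylinder(h = 406, r = 14);
  translate([14, 338, 0]) cylinder(h = 406, r = 14);
  translate([263, 338, 0]) cylinder(h = 406, r = 14);
}
translate([186, 942, 0]) {
  translate([0, 0, 406]) cube([277, 352, 31]);
  translate([14, 14, 0]) cylinder(h = 406, r = 14);
  translate([263, 14, 0]) cylinder(h = 406, r = 14);
  translate([14, 338, 0]) cylinder(h = 406, r = 14);
  translate([263, 338, 0]) cylinder(h = 406, r = 14);
}
translate([849, 195, 0]) {
  translate([0, 0, 406]) cube([277, 352, 31]);
  translate([14, 14, 0]) cylinder(h = 406, r = 14);
  translate([263, 14, 0]) cylinder(h = 406, r = 14);
  translate([14, 338, 0]) cylinder(h = 406, r = 14);
  translate([263, 338, 0]) cylinder(h = 406, r = 14);
}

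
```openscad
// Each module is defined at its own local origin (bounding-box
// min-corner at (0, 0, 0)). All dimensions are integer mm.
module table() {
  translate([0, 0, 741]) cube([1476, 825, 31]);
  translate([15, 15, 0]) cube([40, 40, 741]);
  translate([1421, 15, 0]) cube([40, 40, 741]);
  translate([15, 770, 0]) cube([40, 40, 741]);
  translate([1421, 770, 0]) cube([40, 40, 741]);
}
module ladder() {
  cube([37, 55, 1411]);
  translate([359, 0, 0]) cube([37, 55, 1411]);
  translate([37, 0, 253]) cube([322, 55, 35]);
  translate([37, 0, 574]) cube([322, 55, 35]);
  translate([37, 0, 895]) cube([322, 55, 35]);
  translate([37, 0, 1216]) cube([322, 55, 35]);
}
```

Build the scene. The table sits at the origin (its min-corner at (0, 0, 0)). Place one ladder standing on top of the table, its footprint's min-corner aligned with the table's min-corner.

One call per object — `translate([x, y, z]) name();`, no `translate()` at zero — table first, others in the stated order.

table();
translate([0, 0, 772]) ladder();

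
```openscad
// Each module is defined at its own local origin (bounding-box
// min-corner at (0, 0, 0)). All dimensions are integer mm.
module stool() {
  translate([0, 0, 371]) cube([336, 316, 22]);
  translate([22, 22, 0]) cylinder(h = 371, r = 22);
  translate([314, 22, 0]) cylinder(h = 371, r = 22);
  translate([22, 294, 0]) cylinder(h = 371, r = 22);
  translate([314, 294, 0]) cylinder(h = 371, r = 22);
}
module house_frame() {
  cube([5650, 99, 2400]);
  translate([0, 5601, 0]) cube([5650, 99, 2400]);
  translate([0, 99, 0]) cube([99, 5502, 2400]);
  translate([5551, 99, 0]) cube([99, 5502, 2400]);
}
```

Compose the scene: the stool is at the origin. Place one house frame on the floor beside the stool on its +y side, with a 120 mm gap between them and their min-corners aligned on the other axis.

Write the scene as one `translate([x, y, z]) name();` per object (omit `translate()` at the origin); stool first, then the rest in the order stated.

stool();
translate([0, 436, 0]) house_frame();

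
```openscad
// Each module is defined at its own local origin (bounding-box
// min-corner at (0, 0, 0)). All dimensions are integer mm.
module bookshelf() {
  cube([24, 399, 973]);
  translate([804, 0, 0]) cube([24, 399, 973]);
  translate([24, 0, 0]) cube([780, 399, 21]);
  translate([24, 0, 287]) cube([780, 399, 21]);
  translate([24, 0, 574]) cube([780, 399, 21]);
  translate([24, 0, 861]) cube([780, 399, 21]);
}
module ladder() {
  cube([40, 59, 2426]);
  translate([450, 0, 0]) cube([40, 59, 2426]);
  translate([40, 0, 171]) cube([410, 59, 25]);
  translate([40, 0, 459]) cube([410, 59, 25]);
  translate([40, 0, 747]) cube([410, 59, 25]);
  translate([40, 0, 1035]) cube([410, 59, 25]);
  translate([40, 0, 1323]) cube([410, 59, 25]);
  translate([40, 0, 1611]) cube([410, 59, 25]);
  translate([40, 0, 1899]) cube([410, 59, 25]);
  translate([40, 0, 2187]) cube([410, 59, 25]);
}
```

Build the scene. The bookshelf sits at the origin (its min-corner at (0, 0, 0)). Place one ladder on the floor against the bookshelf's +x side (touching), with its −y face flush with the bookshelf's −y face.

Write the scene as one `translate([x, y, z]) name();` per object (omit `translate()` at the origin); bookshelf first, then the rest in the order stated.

bookshelf();
translate([828, 0, 0]) ladder();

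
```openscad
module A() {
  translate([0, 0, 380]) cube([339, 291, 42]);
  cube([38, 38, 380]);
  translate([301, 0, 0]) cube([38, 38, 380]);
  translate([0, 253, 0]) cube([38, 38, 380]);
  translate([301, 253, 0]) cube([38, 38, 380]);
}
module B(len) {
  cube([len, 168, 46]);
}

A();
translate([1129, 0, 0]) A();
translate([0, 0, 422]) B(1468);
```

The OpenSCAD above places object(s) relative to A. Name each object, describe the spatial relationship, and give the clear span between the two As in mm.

A is a stool. B is a beam. A beam spans the tops of two stools. The clear span between the two stools is 790 mm.

Second stool starts at x = 1129; first ends at x = 339; clear span = 1129 − 339 = 790 mm.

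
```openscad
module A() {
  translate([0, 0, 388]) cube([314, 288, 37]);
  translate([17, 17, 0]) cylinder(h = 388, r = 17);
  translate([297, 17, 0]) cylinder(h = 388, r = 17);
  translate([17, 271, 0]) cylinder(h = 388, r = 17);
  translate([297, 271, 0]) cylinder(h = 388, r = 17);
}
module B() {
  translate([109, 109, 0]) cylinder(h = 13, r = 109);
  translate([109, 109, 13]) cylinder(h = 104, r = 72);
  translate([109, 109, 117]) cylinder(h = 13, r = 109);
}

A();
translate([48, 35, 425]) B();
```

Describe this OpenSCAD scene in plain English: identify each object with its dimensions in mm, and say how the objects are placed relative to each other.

A is a simple wooden stool: a rectangular seat 314 mm (x) by 288 mm (y), 37 mm thick, top face at z = 425 mm, on four round legs, each 34 mm in diameter. The legs rest on z = 0, each leg's axis is inset half a diameter from the nearest pair of seat edges (so the leg's bounding box is flush with the corner).

B is a spool: two coaxial disc flanges of radius 109 mm and thickness 13 mm, joined by a core cylinder of radius 72 mm and height 104 mm. The lower flange rests on z = 0 and the three cylinders share a vertical axis.

The spool is on top of the stool, centred.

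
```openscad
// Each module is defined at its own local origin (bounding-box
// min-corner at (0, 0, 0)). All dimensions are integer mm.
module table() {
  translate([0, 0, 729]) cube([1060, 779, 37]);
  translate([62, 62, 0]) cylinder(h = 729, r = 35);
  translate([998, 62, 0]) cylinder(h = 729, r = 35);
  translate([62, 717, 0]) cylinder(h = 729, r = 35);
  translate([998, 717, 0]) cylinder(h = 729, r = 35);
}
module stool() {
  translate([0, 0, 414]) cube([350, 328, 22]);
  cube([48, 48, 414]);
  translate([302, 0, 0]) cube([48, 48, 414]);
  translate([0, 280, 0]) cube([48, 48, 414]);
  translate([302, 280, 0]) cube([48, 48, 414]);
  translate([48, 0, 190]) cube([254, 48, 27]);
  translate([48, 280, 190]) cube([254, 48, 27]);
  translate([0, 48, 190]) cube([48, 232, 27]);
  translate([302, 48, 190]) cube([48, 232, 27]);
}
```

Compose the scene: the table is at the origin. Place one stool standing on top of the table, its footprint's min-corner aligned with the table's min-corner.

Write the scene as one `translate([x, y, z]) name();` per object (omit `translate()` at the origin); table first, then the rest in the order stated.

table();
translate([0, 0, 766]) stool();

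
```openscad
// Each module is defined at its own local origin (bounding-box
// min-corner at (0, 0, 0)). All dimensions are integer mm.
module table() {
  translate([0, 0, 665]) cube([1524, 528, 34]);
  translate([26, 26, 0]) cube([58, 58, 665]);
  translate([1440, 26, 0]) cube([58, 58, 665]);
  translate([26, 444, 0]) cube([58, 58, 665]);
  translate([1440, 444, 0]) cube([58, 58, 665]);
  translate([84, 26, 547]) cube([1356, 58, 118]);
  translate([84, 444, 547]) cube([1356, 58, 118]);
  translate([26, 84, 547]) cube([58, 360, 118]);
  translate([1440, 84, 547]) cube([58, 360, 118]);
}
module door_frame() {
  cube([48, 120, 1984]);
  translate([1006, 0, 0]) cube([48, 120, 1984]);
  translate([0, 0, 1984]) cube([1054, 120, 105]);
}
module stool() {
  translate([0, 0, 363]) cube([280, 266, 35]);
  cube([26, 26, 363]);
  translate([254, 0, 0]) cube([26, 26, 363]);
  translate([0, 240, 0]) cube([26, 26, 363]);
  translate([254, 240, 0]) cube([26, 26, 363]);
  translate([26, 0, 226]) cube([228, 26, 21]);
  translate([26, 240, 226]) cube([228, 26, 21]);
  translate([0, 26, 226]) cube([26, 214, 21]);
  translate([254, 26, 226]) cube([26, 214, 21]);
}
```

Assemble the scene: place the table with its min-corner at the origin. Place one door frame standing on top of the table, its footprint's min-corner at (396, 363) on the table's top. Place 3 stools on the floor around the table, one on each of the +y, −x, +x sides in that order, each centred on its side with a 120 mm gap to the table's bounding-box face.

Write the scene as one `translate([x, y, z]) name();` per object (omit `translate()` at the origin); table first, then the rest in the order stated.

table();
translate([396, 363, 699]) door_frame();
translate([622, 648, 0]) stool();
translate([-400, 131, 0]) stool();
translate([1644, 131, 0]) stool();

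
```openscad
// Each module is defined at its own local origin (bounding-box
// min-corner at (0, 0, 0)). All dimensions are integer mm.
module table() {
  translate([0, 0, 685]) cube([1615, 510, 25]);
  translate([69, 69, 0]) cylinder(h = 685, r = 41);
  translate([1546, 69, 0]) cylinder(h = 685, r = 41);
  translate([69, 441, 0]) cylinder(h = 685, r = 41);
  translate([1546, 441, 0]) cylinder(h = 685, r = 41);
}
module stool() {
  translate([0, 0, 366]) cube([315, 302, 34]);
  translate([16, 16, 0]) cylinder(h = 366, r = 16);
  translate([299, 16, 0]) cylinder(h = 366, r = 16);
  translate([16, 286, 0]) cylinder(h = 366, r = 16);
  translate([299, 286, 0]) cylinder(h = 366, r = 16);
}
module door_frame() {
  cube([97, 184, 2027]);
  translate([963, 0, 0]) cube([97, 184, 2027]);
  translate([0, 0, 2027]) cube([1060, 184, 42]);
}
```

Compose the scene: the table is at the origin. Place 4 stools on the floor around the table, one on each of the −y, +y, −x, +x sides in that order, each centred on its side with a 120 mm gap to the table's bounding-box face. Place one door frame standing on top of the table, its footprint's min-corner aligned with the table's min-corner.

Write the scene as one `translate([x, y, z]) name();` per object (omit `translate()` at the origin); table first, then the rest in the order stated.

table();
translate([650, -422, 0]) stool();
translate([650, 630, 0]) stool();
translate([-435, 104, 0]) stool();
translate([1735, 104, 0]) stool();
translate([0, 0, 710]) door_frame();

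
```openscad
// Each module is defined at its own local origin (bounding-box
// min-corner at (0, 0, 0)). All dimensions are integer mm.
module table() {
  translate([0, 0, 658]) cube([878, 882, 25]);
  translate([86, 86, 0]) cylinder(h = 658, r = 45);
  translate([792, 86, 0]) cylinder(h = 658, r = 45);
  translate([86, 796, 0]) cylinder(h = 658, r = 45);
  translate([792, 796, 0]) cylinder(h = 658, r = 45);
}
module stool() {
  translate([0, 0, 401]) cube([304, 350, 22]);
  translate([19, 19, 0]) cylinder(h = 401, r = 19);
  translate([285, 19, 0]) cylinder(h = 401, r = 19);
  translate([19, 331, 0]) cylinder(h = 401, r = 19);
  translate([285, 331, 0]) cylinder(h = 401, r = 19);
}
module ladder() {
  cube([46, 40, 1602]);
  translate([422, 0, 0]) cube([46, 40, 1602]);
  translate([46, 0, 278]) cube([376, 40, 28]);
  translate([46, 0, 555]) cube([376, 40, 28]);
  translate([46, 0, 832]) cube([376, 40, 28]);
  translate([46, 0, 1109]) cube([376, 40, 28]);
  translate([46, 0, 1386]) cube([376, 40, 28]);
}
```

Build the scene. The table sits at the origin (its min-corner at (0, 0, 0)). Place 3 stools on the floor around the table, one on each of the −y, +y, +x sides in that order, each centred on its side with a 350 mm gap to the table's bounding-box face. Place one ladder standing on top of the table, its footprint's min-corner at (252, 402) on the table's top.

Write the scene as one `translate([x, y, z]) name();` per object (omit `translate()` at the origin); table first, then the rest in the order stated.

table();
translate([287, -700, 0]) stool();
translate([287, 1232, 0]) stool();
translate([1228, 266, 0]) stool();
translate([252, 402, 683]) ladder();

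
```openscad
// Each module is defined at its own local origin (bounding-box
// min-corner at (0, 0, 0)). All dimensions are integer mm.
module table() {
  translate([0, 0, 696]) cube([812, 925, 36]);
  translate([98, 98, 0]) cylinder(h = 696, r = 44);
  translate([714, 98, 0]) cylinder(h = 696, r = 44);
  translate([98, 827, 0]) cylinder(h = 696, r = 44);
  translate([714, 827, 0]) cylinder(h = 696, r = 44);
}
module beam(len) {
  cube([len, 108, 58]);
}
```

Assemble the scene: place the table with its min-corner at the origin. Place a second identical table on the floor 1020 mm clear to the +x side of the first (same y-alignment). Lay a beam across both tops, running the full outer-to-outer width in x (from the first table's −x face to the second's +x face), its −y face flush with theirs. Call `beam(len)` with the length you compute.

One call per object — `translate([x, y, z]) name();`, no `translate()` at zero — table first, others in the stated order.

table();
translate([1832, 0, 0]) table();
translate([0, 0, 732]) beam(2644);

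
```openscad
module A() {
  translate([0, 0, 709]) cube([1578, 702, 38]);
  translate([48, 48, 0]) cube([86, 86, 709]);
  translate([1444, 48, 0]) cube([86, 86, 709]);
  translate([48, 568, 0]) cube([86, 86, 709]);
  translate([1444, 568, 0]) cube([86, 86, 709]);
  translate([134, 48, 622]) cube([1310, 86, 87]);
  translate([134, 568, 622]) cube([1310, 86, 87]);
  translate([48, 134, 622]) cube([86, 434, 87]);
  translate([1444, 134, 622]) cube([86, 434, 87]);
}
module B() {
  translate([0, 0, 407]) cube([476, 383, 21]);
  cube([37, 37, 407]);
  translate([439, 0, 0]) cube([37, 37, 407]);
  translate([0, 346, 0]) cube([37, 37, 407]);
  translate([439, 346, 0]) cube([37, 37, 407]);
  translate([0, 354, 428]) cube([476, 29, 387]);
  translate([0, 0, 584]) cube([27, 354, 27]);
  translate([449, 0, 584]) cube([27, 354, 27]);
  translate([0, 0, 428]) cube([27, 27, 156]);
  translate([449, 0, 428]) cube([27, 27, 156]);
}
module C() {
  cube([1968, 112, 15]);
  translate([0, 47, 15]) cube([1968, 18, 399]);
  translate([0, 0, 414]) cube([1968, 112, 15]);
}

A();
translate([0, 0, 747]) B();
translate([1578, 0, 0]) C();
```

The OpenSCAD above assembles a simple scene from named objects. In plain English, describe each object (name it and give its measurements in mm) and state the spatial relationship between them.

A is a table with a 1578×702 mm rectangular top, 38 mm thick, top surface at z = 747 mm, supported by four 86×86 mm square legs, each inset 48 mm from the nearest pair of top edges, running from the floor. Four apron rails, 86 mm thick and 87 mm tall, run between adjacent legs with their top edges flush with the underside of the top and their outer faces flush with the legs' outer faces.

B is a chair: 476×383 mm seat, 21 mm thick, top at z = 428 mm, on four 37 mm square corner legs flush with the seat edges. A 29 mm thick backrest slab spans the full seat width, extending 387 mm above the seat top, its back face flush with the seat's +y edge. Two armrests of 27×27 mm section run along each side from the seat's front edge to the front of the backrest, top faces 183 mm above the seat top and outer faces flush with the seat's x-edges; a 27×27 mm post under the front of each armrest stands on the seat at the front corner.

C is an I-beam lying along x, 1968 mm long. Overall section height 429 mm. Two flanges 112 mm wide (y) and 15 mm thick, one on the floor and one at the top; a web 18 mm thick runs between them, centred on the flange width.

The chair is on top of the table. The I-beam is against the table's +x side, with their −y faces flush.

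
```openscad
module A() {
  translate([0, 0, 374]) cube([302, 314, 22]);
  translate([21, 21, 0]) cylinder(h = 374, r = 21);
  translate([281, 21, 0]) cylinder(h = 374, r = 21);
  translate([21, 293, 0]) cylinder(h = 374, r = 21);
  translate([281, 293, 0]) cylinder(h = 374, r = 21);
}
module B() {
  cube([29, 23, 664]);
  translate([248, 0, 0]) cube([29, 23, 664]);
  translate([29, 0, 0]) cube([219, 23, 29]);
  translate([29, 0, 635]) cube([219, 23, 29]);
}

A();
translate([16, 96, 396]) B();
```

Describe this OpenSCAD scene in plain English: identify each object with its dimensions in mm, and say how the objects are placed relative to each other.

A is a four-legged stool. The seat is a 302×314×22 mm slab whose top surface is at z = 396 mm; four round legs, each 42 mm in diameter, run from the floor (z = 0) to the underside of the seat, each leg's axis is inset half a diameter from the nearest pair of seat edges (so the leg's bounding box is flush with the corner).

B is a picture frame with a 219×606 mm rectangular opening (x by z) and a uniform 29 mm border on every side. Frame depth is 23 mm along y. It is built from two vertical stiles running the full outside height and two horizontal rails spanning the gap between the stiles.

The picture frame is on top of the stool.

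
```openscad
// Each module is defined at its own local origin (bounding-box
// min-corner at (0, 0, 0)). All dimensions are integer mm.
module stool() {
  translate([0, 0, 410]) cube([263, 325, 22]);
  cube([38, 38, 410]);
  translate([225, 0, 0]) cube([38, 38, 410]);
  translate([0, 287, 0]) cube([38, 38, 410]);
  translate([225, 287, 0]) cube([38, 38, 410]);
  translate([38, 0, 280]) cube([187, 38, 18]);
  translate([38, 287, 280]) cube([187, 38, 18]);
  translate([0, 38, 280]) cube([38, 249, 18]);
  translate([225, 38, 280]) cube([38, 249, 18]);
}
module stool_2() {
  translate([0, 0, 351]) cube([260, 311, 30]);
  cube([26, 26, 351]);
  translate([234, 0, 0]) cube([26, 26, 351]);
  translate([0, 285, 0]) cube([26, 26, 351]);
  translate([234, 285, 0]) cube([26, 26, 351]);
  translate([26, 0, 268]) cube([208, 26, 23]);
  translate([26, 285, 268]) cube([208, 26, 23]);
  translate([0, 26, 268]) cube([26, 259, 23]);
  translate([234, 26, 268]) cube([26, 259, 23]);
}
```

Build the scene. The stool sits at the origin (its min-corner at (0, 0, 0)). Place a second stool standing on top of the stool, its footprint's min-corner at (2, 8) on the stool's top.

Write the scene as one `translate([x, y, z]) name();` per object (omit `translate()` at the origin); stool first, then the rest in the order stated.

stool();
translate([2, 8, 432]) stool_2();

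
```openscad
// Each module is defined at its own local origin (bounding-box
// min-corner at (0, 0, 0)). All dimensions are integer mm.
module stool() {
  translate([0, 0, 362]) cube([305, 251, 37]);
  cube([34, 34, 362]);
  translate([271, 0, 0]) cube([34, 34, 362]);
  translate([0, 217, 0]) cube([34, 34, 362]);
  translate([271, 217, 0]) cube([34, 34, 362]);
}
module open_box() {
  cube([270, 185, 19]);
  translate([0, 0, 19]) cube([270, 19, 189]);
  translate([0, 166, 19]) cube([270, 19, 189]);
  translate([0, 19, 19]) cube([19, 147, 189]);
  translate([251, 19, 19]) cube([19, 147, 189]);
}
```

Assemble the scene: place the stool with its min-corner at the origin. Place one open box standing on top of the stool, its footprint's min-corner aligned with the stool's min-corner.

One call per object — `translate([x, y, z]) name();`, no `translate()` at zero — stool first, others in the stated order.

stool();
translate([0, 0, 399]) open_box();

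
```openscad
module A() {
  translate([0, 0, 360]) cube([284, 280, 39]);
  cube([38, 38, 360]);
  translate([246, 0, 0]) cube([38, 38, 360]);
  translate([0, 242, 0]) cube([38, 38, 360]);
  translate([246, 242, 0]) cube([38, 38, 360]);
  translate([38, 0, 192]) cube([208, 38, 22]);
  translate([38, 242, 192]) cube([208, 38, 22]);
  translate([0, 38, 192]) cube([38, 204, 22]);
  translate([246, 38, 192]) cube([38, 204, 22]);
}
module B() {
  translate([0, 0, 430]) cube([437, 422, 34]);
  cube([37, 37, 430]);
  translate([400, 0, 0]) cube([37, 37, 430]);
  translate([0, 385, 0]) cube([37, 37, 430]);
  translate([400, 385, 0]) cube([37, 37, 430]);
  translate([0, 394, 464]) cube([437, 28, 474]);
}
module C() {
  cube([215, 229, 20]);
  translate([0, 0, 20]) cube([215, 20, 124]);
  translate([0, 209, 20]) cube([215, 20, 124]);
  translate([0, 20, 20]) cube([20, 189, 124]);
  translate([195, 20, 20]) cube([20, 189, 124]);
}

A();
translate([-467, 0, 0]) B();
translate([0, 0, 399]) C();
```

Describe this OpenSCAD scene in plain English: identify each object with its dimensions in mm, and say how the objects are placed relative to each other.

A is a four-legged stool. The seat is a 284×280×39 mm slab whose top surface is at z = 399 mm; four square legs, each 38×38 mm in cross-section, run from the floor (z = 0) to the underside of the seat, each flush with a corner of the seat. Four stretchers, 38 mm wide and 22 mm tall, connect adjacent legs with their undersides at z = 192 mm, each running between the inner faces of the legs it joins and aligned with the legs' outer faces on the other axis.

B is a chair. The seat is a 437×422×34 mm slab with its top at z = 464 mm, on four 37×37 mm corner legs (flush with the seat edges, standing on z = 0). A flat backrest 28 mm thick, 474 mm tall, spans the full seat width and rises from the seat top along its +y edge, rear face flush with the rear of the seat.

C is an open-topped rectangular box: outside dimensions 215×229×144 mm, with a uniform wall and base thickness of 20 mm. The base is a full 215×229 slab on the floor; four walls sit on top of the base. The front and back walls (the −y and +y sides) span the full width; the two side walls fit between them.

The chair is on the floor beside the stool on its −x side. The open box is on top of the stool.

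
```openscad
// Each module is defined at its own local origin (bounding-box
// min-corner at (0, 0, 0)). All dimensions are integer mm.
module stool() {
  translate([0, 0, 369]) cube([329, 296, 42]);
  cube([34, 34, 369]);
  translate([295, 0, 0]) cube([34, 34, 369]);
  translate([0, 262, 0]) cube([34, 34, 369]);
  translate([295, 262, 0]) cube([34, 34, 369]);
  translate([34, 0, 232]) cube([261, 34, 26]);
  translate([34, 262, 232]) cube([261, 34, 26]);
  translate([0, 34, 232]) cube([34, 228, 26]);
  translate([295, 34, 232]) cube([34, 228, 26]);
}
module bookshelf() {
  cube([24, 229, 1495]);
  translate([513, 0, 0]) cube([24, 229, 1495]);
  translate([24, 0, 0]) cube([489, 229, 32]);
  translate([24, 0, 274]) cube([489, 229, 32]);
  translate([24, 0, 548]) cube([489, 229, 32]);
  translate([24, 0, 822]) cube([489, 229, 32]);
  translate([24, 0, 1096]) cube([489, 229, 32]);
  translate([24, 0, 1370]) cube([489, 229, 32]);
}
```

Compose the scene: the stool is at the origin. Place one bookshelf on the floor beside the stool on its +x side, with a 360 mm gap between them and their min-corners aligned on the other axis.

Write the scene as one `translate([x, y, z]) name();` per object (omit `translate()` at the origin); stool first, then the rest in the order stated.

stool();
translate([689, 0, 0]) bookshelf();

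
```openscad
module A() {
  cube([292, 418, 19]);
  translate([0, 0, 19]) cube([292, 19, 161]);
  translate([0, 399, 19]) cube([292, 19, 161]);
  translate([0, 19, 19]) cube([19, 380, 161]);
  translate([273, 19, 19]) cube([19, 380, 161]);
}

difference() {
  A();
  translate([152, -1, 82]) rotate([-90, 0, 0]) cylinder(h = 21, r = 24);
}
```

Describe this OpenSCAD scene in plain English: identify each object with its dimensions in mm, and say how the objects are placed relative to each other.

A is an open storage box with external size 292×418×180 mm and wall thickness 19 mm (the base is also 19 mm thick). The base covers the whole footprint; the four walls stand on the base, with the y-facing walls full-width and the x-facing walls fitting between their inner faces.

The open box has a circular hole of radius 24 mm through its front wall, centred at (x = 152, z = 82).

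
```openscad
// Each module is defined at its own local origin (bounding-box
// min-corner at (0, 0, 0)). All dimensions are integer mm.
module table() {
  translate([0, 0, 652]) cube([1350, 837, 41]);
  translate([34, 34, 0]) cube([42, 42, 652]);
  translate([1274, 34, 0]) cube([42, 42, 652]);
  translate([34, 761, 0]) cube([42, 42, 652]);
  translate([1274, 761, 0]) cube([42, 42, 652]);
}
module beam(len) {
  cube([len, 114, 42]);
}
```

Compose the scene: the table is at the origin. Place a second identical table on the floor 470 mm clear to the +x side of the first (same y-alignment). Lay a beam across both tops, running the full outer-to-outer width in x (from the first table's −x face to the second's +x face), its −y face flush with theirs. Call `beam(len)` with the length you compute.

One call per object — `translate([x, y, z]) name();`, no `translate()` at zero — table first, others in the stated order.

table();
translate([1820, 0, 0]) table();
translate([0, 0, 693]) beam(3170);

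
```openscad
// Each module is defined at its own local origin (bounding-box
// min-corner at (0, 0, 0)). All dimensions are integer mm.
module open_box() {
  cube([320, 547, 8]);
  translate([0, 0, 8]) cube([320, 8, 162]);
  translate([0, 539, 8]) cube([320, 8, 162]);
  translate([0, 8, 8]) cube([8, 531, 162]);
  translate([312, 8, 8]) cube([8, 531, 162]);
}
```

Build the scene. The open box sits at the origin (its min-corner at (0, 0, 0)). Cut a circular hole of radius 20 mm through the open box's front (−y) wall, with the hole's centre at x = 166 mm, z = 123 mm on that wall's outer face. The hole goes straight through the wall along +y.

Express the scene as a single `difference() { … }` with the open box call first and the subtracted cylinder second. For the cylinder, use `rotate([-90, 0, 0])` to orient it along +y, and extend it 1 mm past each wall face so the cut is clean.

difference() {
  open_box();
  translate([166, -1, 123]) rotate([-90, 0, 0]) cylinder(h = 10, r = 20);
}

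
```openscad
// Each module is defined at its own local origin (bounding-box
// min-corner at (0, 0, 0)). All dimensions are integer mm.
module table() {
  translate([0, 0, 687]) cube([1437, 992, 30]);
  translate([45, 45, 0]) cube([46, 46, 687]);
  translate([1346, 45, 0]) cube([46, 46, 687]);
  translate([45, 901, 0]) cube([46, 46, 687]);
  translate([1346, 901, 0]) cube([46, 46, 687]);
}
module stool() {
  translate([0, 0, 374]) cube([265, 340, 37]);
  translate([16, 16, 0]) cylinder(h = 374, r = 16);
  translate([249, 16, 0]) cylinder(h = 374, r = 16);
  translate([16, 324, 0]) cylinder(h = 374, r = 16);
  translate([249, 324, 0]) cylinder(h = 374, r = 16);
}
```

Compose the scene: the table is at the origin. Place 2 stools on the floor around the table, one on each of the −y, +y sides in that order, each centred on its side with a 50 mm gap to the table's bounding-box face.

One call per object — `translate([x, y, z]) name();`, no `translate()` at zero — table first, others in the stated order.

table();
translate([586, -390, 0]) stool();
translate([586, 1042, 0]) stool();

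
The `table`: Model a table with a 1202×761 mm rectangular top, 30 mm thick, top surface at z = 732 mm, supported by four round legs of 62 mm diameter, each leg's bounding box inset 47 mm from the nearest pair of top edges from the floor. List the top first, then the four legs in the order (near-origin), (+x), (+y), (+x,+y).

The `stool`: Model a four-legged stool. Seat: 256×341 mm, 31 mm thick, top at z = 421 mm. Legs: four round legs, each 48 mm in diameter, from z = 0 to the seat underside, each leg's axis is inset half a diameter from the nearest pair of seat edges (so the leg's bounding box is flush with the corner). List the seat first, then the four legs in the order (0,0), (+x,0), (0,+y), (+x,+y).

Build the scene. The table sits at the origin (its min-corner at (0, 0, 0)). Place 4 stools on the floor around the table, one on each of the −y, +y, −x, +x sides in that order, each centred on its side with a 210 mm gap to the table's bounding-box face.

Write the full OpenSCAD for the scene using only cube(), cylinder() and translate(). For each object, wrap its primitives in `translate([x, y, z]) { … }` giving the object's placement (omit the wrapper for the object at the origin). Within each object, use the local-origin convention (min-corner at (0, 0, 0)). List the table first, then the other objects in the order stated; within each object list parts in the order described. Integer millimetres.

translate([0, 0, 702]) cube([1202, 761, 30]);
translate([78, 78, 0]) cylinder(h = 702, r = 31);
translate([1124, 78, 0]) cylinder(h = 702, r = 31);
translate([78, 683, 0]) cylinder(h = 702, r = 31);
translate([1124, 683, 0]) cylinder(h = 702, r = 31);
translate([473, -551, 0]) {
  translate([0, 0, 390]) cube([256, 341, 31]);
  translate([24, 24, 0]) cylinder(h = 390, r = 24);
  translate([232, 24, 0]) cylinder(h = 390, r = 24);
  translate([24, 317, 0]) cylinder(h = 390, r = 24);
  translate([232, 317, 0]) cylinder(h = 390, r = 24);
}
translate([473, 971, 0]) {
  translate([0, 0, 390]) cube([256, 341, 31]);
  translate([24, 24, 0]) cylinder(h = 390, r = 24);
  translate([232, 24, 0]) cylinder(h = 390, r = 24);
  translate([24, 317, 0]) cylinder(h = 390, r = 24);
  translate([232, 317, 0]) cylinder(h = 390, r = 24);
}
translate([-466, 210, 0]) {
  translate([0, 0, 390]) cube([256, 341, 31]);
  translate([24, 24, 0]) cylinder(h = 390, r = 24);
  translate([232, 24, 0]) cylinder(h = 390, r = 24);
  translate([24, 317, 0]) cylinder(h = 390, r = 24);
  translate([232, 317, 0]) cylinder(h = 390, r = 24);
}
translate([1412, 210, 0]) {
  translate([0, 0, 390]) cube([256, 341, 31]);
  translate([24, 24, 0]) cylinder(h = 390, r = 24);
  translate([232, 24, 0]) cylinder(h = 390, r = 24);
  translate([24, 317, 0]) cylinder(h = 390, r = 24);
  translate([232, 317, 0]) cylinder(h = 390, r = 24);
}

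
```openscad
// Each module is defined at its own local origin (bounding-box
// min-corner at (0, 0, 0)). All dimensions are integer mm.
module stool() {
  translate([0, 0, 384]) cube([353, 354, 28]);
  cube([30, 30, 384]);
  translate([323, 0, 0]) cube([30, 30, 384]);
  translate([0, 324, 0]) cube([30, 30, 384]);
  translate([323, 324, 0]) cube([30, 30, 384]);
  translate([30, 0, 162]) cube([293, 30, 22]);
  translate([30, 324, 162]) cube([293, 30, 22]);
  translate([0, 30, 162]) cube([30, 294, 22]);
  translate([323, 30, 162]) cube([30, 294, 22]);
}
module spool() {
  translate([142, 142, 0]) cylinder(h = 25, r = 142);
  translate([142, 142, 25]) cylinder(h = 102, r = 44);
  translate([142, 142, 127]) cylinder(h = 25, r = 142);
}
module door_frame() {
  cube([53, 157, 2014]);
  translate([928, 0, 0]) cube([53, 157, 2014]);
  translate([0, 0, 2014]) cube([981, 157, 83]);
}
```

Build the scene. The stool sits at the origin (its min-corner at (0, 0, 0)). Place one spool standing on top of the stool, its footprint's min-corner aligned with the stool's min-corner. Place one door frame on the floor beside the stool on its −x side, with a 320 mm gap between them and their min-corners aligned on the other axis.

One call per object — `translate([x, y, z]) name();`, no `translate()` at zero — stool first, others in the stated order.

stool();
translate([0, 0, 412]) spool();
translate([-1301, 0, 0]) door_frame();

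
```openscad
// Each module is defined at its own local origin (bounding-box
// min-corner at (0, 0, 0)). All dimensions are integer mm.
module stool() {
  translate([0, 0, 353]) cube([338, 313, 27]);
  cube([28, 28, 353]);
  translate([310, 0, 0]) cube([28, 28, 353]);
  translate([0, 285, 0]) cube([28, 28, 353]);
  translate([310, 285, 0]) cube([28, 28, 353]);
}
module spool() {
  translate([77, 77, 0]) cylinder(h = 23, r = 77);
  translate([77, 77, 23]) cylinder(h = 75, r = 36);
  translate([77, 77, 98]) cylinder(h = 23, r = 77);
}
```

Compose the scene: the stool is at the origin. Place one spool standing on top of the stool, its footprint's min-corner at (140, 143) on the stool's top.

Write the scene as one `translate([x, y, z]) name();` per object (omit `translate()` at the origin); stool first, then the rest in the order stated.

stool();
translate([140, 143, 380]) spool();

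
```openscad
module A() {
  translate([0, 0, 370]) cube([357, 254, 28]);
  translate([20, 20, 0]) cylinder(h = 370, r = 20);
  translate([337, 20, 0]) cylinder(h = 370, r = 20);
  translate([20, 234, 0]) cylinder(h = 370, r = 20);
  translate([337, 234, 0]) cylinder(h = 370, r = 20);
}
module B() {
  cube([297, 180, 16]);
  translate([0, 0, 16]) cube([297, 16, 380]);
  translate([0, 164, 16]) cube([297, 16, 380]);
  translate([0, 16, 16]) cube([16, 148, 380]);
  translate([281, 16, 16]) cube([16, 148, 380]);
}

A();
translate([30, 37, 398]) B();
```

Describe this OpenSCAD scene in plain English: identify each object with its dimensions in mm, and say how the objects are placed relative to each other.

A is a four-legged stool. The seat is a 357×254×28 mm slab whose top surface is at z = 398 mm; four round legs, each 40 mm in diameter, run from the floor (z = 0) to the underside of the seat, each leg's axis is inset half a diameter from the nearest pair of seat edges (so the leg's bounding box is flush with the corner).

B is an open storage box with external size 297×180×396 mm and wall thickness 16 mm (the base is also 16 mm thick). The base covers the whole footprint; the four walls stand on the base, with the y-facing walls full-width and the x-facing walls fitting between their inner faces.

The open box is on top of the stool, centred.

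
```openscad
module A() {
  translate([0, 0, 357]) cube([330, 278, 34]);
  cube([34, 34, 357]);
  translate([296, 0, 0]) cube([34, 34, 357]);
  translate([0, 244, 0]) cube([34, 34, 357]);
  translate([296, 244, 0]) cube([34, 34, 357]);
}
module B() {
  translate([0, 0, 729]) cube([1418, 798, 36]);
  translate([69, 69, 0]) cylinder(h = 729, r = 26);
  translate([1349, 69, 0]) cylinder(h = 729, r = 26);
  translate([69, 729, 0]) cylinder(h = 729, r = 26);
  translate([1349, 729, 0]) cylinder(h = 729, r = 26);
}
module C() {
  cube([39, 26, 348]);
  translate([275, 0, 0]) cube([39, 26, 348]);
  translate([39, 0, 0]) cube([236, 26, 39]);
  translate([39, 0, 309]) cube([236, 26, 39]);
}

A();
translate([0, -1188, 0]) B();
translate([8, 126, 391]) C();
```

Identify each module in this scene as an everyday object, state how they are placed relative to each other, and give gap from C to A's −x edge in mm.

A is a stool. B is a table. C is a picture frame. The table is on the floor beside the stool on its −y side. The picture frame is on top of the stool, centred. The gap from the picture frame to the stool's −x edge is 8 mm.

The picture frame's min-x is at 8; the stool's min-x is 0; gap = 8 mm.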